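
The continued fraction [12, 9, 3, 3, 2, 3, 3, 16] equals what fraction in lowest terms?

Fold from the inside: start with 16/1.
  3 + 1/16 = 49/16
  3 + 16/49 = 163/49
  2 + 49/163 = 375/163
  3 + 163/375 = 1288/375
  3 + 375/1288 = 4239/1288
  9 + 1288/4239 = 39439/4239
  12 + 4239/39439 = 477507/39439

477507/39439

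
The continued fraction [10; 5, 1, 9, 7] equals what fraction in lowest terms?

4261/419

Using pₖ = aₖpₖ₋₁ + pₖ₋₂ and qₖ = aₖqₖ₋₁ + qₖ₋₂:
  k=0: a=10, p=10, q=1
  k=1: a=5, p=51, q=5
  k=2: a=1, p=61, q=6
  k=3: a=9, p=600, q=59
  k=4: a=7, p=4261, q=419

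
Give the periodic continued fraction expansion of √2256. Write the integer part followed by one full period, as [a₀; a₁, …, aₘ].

a₀ = ⌊√2256⌋ = 47.
With m₀=0, d₀=1 and mₖ₊₁ = dₖaₖ − mₖ, dₖ₊₁ = (n − mₖ₊₁²)/dₖ, aₖ₊₁ = ⌊(a₀+mₖ₊₁)/dₖ₊₁⌋:
  k=1: m=47, d=47, a=2
  k=2: m=47, d=1, a=94
d=1 and a=2a₀=94 at k=2, so the next step gives (m, d) = (47, 47) again — its k=1 value — and the period has length 2.

[47; 2, 94]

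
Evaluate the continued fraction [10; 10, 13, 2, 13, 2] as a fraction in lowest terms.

76815/7606

Using pₖ = aₖpₖ₋₁ + pₖ₋₂ and qₖ = aₖqₖ₋₁ + qₖ₋₂:
  k=0: a=10, p=10, q=1
  k=1: a=10, p=101, q=10
  k=2: a=13, p=1323, q=131
  k=3: a=2, p=2747, q=272
  k=4: a=13, p=37034, q=3667
  k=5: a=2, p=76815, q=7606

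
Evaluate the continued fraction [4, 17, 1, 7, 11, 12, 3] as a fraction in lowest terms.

240501/59296

Using pₖ = aₖpₖ₋₁ + pₖ₋₂ and qₖ = aₖqₖ₋₁ + qₖ₋₂:
  k=0: a=4, p=4, q=1
  k=1: a=17, p=69, q=17
  k=2: a=1, p=73, q=18
  k=3: a=7, p=580, q=143
  k=4: a=11, p=6453, q=1591
  k=5: a=12, p=78016, q=19235
  k=6: a=3, p=240501, q=59296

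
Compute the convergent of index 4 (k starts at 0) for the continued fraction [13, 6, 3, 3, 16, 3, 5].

13514/1027

Using pₖ = aₖpₖ₋₁ + pₖ₋₂, qₖ = aₖqₖ₋₁ + qₖ₋₂ (with p₋₁=1, p₋₂=0, q₋₁=0, q₋₂=1):
  k=0: a=13, p=13, q=1
  k=1: a=6, p=79, q=6
  k=2: a=3, p=250, q=19
  k=3: a=3, p=829, q=63
  k=4: a=16, p=13514, q=1027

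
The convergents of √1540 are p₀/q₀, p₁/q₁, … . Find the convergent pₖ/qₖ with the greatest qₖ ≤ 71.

2747/70

√1540 = [39; 4, 8, 2, 8, 4, 78, …] (period length 6).
Convergents:
  p_0/q_0 = 39/1
  p_1/q_1 = 157/4
  p_2/q_2 = 1295/33
  p_3/q_3 = 2747/70
  p_4/q_4 = 23271/593
q_3 = 70 ≤ 71 < 593 = q_4, so the answer is 2747/70.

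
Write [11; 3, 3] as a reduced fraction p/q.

113/10

Using pₖ = aₖpₖ₋₁ + pₖ₋₂ and qₖ = aₖqₖ₋₁ + qₖ₋₂:
  k=0: a=11, p=11, q=1
  k=1: a=3, p=34, q=3
  k=2: a=3, p=113, q=10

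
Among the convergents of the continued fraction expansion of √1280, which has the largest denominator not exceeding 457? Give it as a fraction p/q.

11556/323

√1280 = [35; 1, 3, 2, 17, 2, 3, 1, 70, …] (period length 8).
Convergents:
  p_0/q_0 = 35/1
  p_1/q_1 = 36/1
  p_2/q_2 = 143/4
  p_3/q_3 = 322/9
  p_4/q_4 = 5617/157
  p_5/q_5 = 11556/323
  p_6/q_6 = 40285/1126
q_5 = 323 ≤ 457 < 1126 = q_6, so the answer is 11556/323.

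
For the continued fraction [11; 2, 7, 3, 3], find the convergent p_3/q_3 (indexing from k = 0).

Using pₖ = aₖpₖ₋₁ + pₖ₋₂, qₖ = aₖqₖ₋₁ + qₖ₋₂ (with p₋₁=1, p₋₂=0, q₋₁=0, q₋₂=1):
  k=0: a=11, p=11, q=1
  k=1: a=2, p=23, q=2
  k=2: a=7, p=172, q=15
  k=3: a=3, p=539, q=47

539/47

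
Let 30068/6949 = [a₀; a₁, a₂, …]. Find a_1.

3

30068 = 4·6949 + 2272   →  a_0 = 4
6949 = 3·2272 + 133   →  a_1 = 3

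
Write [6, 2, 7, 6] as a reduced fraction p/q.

595/92

Fold from the inside: start with 6/1.
  7 + 1/6 = 43/6
  2 + 6/43 = 92/43
  6 + 43/92 = 595/92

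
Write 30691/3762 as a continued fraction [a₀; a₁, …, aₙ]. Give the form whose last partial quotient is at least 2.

[8; 6, 3, 10, 9, 2]

30691 = 8*3762 + 595
3762 = 6*595 + 192
595 = 3*192 + 19
192 = 10*19 + 2
19 = 9*2 + 1
2 = 2*1 + 0  (stop)
So 30691/3762 = [8; 6, 3, 10, 9, 2].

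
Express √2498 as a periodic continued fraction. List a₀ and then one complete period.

a₀ = ⌊√2498⌋ = 49.
With m₀=0, d₀=1 and mₖ₊₁ = dₖaₖ − mₖ, dₖ₊₁ = (n − mₖ₊₁²)/dₖ, aₖ₊₁ = ⌊(a₀+mₖ₊₁)/dₖ₊₁⌋:
  k=1: m=49, d=97, a=1
  k=2: m=48, d=2, a=48
  k=3: m=48, d=97, a=1
  k=4: m=49, d=1, a=98
d=1 and a=2a₀=98 at k=4, so the next step gives (m, d) = (49, 97) again — its k=1 value — and the period has length 4.

[49; 1, 48, 1, 98]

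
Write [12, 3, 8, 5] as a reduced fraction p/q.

1577/128

Fold from the inside: start with 5/1.
  8 + 1/5 = 41/5
  3 + 5/41 = 128/41
  12 + 41/128 = 1577/128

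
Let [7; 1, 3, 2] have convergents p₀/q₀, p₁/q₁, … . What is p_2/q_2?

31/4

Using pₖ = aₖpₖ₋₁ + pₖ₋₂, qₖ = aₖqₖ₋₁ + qₖ₋₂ (with p₋₁=1, p₋₂=0, q₋₁=0, q₋₂=1):
  k=0: a=7, p=7, q=1
  k=1: a=1, p=8, q=1
  k=2: a=3, p=31, q=4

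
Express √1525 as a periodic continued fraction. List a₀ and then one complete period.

a₀ = ⌊√1525⌋ = 39.
With m₀=0, d₀=1 and mₖ₊₁ = dₖaₖ − mₖ, dₖ₊₁ = (n − mₖ₊₁²)/dₖ, aₖ₊₁ = ⌊(a₀+mₖ₊₁)/dₖ₊₁⌋:
  k=1: m=39, d=4, a=19
  k=2: m=37, d=39, a=1
  k=3: m=2, d=39, a=1
  k=4: m=37, d=4, a=19
  k=5: m=39, d=1, a=78
d=1 and a=2a₀=78 at k=5, so the next step gives (m, d) = (39, 4) again — its k=1 value — and the period has length 5.

[39; 19, 1, 1, 19, 78]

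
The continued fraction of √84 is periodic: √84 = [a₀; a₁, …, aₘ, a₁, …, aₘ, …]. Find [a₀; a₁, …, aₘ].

[9; 6, 18]

a₀ = ⌊√84⌋ = 9.
With m₀=0, d₀=1 and mₖ₊₁ = dₖaₖ − mₖ, dₖ₊₁ = (n − mₖ₊₁²)/dₖ, aₖ₊₁ = ⌊(a₀+mₖ₊₁)/dₖ₊₁⌋:
  k=1: m=9, d=3, a=6
  k=2: m=9, d=1, a=18
d=1 and a=2a₀=18 at k=2, so the next step gives (m, d) = (9, 3) again — its k=1 value — and the period has length 2.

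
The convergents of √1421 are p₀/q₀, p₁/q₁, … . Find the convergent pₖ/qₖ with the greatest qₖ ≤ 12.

377/10

√1421 = [37; 1, 2, 3, 2, 3, 2, 1, 74, …] (period length 8).
Convergents:
  p_0/q_0 = 37/1
  p_1/q_1 = 38/1
  p_2/q_2 = 113/3
  p_3/q_3 = 377/10
  p_4/q_4 = 867/23
q_3 = 10 ≤ 12 < 23 = q_4, so the answer is 377/10.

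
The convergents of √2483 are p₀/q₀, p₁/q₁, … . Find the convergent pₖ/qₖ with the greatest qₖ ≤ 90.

2342/47

√2483 = [49; 1, 4, 1, 6, 1, 4, 1, 98, …] (period length 8).
Convergents:
  p_0/q_0 = 49/1
  p_1/q_1 = 50/1
  p_2/q_2 = 249/5
  p_3/q_3 = 299/6
  p_4/q_4 = 2043/41
  p_5/q_5 = 2342/47
  p_6/q_6 = 11411/229
q_5 = 47 ≤ 90 < 229 = q_6, so the answer is 2342/47.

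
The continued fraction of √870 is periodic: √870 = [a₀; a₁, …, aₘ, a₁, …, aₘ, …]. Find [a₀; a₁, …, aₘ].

[29; 2, 58]

a₀ = ⌊√870⌋ = 29.
With m₀=0, d₀=1 and mₖ₊₁ = dₖaₖ − mₖ, dₖ₊₁ = (n − mₖ₊₁²)/dₖ, aₖ₊₁ = ⌊(a₀+mₖ₊₁)/dₖ₊₁⌋:
  k=1: m=29, d=29, a=2
  k=2: m=29, d=1, a=58
d=1 and a=2a₀=58 at k=2, so the next step gives (m, d) = (29, 29) again — its k=1 value — and the period has length 2.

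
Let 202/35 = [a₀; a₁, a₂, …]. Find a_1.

1

202 = 5·35 + 27   →  a_0 = 5
35 = 1·27 + 8   →  a_1 = 1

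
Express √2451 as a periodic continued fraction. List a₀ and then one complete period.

a₀ = ⌊√2451⌋ = 49.
With m₀=0, d₀=1 and mₖ₊₁ = dₖaₖ − mₖ, dₖ₊₁ = (n − mₖ₊₁²)/dₖ, aₖ₊₁ = ⌊(a₀+mₖ₊₁)/dₖ₊₁⌋:
  k=1: m=49, d=50, a=1
  k=2: m=1, d=49, a=1
  k=3: m=48, d=3, a=32
  k=4: m=48, d=49, a=1
  k=5: m=1, d=50, a=1
  k=6: m=49, d=1, a=98
d=1 and a=2a₀=98 at k=6, so the next step gives (m, d) = (49, 50) again — its k=1 value — and the period has length 6.

[49; 1, 1, 32, 1, 1, 98]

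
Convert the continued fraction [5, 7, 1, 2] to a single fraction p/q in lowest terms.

118/23

Fold from the inside: start with 2/1.
  1 + 1/2 = 3/2
  7 + 2/3 = 23/3
  5 + 3/23 = 118/23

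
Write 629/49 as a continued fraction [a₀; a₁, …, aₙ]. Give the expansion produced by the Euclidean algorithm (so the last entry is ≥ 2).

[12; 1, 5, 8]

629 = 12×49 + 41
49 = 1×41 + 8
41 = 5×8 + 1
8 = 8×1 + 0  (stop)
So 629/49 = [12; 1, 5, 8].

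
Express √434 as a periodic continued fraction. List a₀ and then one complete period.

[20; 1, 4, 1, 40]

a₀ = ⌊√434⌋ = 20.
With m₀=0, d₀=1 and mₖ₊₁ = dₖaₖ − mₖ, dₖ₊₁ = (n − mₖ₊₁²)/dₖ, aₖ₊₁ = ⌊(a₀+mₖ₊₁)/dₖ₊₁⌋:
  k=1: m=20, d=34, a=1
  k=2: m=14, d=7, a=4
  k=3: m=14, d=34, a=1
  k=4: m=20, d=1, a=40
d=1 and a=2a₀=40 at k=4, so the next step gives (m, d) = (20, 34) again — its k=1 value — and the period has length 4.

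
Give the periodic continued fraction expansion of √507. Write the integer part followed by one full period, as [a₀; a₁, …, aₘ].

[22; 1, 1, 14, 1, 1, 44]

a₀ = ⌊√507⌋ = 22.
With m₀=0, d₀=1 and mₖ₊₁ = dₖaₖ − mₖ, dₖ₊₁ = (n − mₖ₊₁²)/dₖ, aₖ₊₁ = ⌊(a₀+mₖ₊₁)/dₖ₊₁⌋:
  k=1: m=22, d=23, a=1
  k=2: m=1, d=22, a=1
  k=3: m=21, d=3, a=14
  k=4: m=21, d=22, a=1
  k=5: m=1, d=23, a=1
  k=6: m=22, d=1, a=44
d=1 and a=2a₀=44 at k=6, so the next step gives (m, d) = (22, 23) again — its k=1 value — and the period has length 6.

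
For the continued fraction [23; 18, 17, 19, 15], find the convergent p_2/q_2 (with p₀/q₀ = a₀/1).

Using pₖ = aₖpₖ₋₁ + pₖ₋₂, qₖ = aₖqₖ₋₁ + qₖ₋₂ (with p₋₁=1, p₋₂=0, q₋₁=0, q₋₂=1):
  k=0: a=23, p=23, q=1
  k=1: a=18, p=415, q=18
  k=2: a=17, p=7078, q=307

7078/307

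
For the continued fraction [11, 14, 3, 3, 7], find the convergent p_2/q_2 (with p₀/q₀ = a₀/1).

Using pₖ = aₖpₖ₋₁ + pₖ₋₂, qₖ = aₖqₖ₋₁ + qₖ₋₂ (with p₋₁=1, p₋₂=0, q₋₁=0, q₋₂=1):
  k=0: a=11, p=11, q=1
  k=1: a=14, p=155, q=14
  k=2: a=3, p=476, q=43

476/43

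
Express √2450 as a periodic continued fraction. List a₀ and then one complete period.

[49; 2, 98]

a₀ = ⌊√2450⌋ = 49.
With m₀=0, d₀=1 and mₖ₊₁ = dₖaₖ − mₖ, dₖ₊₁ = (n − mₖ₊₁²)/dₖ, aₖ₊₁ = ⌊(a₀+mₖ₊₁)/dₖ₊₁⌋:
  k=1: m=49, d=49, a=2
  k=2: m=49, d=1, a=98
d=1 and a=2a₀=98 at k=2, so the next step gives (m, d) = (49, 49) again — its k=1 value — and the period has length 2.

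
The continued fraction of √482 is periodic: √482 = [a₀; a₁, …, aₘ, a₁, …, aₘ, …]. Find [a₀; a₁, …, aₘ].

[21; 1, 20, 1, 42]

a₀ = ⌊√482⌋ = 21.
With m₀=0, d₀=1 and mₖ₊₁ = dₖaₖ − mₖ, dₖ₊₁ = (n − mₖ₊₁²)/dₖ, aₖ₊₁ = ⌊(a₀+mₖ₊₁)/dₖ₊₁⌋:
  k=1: m=21, d=41, a=1
  k=2: m=20, d=2, a=20
  k=3: m=20, d=41, a=1
  k=4: m=21, d=1, a=42
d=1 and a=2a₀=42 at k=4, so the next step gives (m, d) = (21, 41) again — its k=1 value — and the period has length 4.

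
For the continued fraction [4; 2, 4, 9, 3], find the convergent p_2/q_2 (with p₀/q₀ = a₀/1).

Using pₖ = aₖpₖ₋₁ + pₖ₋₂, qₖ = aₖqₖ₋₁ + qₖ₋₂ (with p₋₁=1, p₋₂=0, q₋₁=0, q₋₂=1):
  k=0: a=4, p=4, q=1
  k=1: a=2, p=9, q=2
  k=2: a=4, p=40, q=9

40/9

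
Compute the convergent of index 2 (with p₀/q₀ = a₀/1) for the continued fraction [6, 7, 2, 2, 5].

92/15

Using pₖ = aₖpₖ₋₁ + pₖ₋₂, qₖ = aₖqₖ₋₁ + qₖ₋₂ (with p₋₁=1, p₋₂=0, q₋₁=0, q₋₂=1):
  k=0: a=6, p=6, q=1
  k=1: a=7, p=43, q=7
  k=2: a=2, p=92, q=15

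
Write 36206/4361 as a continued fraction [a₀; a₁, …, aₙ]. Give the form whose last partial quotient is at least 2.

[8; 3, 3, 4, 5, 9, 2]

36206 = 8×4361 + 1318
4361 = 3×1318 + 407
1318 = 3×407 + 97
407 = 4×97 + 19
97 = 5×19 + 2
19 = 9×2 + 1
2 = 2×1 + 0  (stop)
So 36206/4361 = [8; 3, 3, 4, 5, 9, 2].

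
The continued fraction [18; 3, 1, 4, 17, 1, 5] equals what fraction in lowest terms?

Using pₖ = aₖpₖ₋₁ + pₖ₋₂ and qₖ = aₖqₖ₋₁ + qₖ₋₂:
  k=0: a=18, p=18, q=1
  k=1: a=3, p=55, q=3
  k=2: a=1, p=73, q=4
  k=3: a=4, p=347, q=19
  k=4: a=17, p=5972, q=327
  k=5: a=1, p=6319, q=346
  k=6: a=5, p=37567, q=2057

37567/2057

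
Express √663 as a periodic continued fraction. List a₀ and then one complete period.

a₀ = ⌊√663⌋ = 25.

[25; 1, 2, 1, 50]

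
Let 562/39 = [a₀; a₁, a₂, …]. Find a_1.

562 = 14·39 + 16   →  a_0 = 14
39 = 2·16 + 7   →  a_1 = 2

2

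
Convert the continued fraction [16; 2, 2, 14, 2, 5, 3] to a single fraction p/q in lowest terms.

42647/2600

Using pₖ = aₖpₖ₋₁ + pₖ₋₂ and qₖ = aₖqₖ₋₁ + qₖ₋₂:
  k=0: a=16, p=16, q=1
  k=1: a=2, p=33, q=2
  k=2: a=2, p=82, q=5
  k=3: a=14, p=1181, q=72
  k=4: a=2, p=2444, q=149
  k=5: a=5, p=13401, q=817
  k=6: a=3, p=42647, q=2600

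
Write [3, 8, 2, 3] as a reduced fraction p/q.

184/59

Using pₖ = aₖpₖ₋₁ + pₖ₋₂ and qₖ = aₖqₖ₋₁ + qₖ₋₂:
  k=0: a=3, p=3, q=1
  k=1: a=8, p=25, q=8
  k=2: a=2, p=53, q=17
  k=3: a=3, p=184, q=59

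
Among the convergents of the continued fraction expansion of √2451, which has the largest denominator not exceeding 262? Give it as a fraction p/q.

6535/132

√2451 = [49; 1, 1, 32, 1, 1, 98, …] (period length 6).
Convergents:
  p_0/q_0 = 49/1
  p_1/q_1 = 50/1
  p_2/q_2 = 99/2
  p_3/q_3 = 3218/65
  p_4/q_4 = 3317/67
  p_5/q_5 = 6535/132
  p_6/q_6 = 643747/13003
q_5 = 132 ≤ 262 < 13003 = q_6, so the answer is 6535/132.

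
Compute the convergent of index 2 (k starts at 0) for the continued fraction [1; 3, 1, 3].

Using pₖ = aₖpₖ₋₁ + pₖ₋₂, qₖ = aₖqₖ₋₁ + qₖ₋₂ (with p₋₁=1, p₋₂=0, q₋₁=0, q₋₂=1):
  k=0: a=1, p=1, q=1
  k=1: a=3, p=4, q=3
  k=2: a=1, p=5, q=4

5/4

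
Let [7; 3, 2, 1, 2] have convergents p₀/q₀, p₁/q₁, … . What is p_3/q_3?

73/10

Using pₖ = aₖpₖ₋₁ + pₖ₋₂, qₖ = aₖqₖ₋₁ + qₖ₋₂ (with p₋₁=1, p₋₂=0, q₋₁=0, q₋₂=1):
  k=0: a=7, p=7, q=1
  k=1: a=3, p=22, q=3
  k=2: a=2, p=51, q=7
  k=3: a=1, p=73, q=10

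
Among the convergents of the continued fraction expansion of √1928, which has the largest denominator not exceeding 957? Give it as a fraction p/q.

√1928 = [43; 1, 9, 1, 86, …] (period length 4).
Convergents:
  p_0/q_0 = 43/1
  p_1/q_1 = 44/1
  p_2/q_2 = 439/10
  p_3/q_3 = 483/11
  p_4/q_4 = 41977/956
  p_5/q_5 = 42460/967
q_4 = 956 ≤ 957 < 967 = q_5, so the answer is 41977/956.

41977/956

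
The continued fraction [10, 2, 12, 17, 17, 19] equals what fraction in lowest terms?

1454878/138823

Fold from the inside: start with 19/1.
  17 + 1/19 = 324/19
  17 + 19/324 = 5527/324
  12 + 324/5527 = 66648/5527
  2 + 5527/66648 = 138823/66648
  10 + 66648/138823 = 1454878/138823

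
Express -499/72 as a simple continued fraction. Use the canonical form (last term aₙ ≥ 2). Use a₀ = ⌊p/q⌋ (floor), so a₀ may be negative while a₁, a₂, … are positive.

[-7; 14, 2, 2]

-499 = -7×72 + 5
72 = 14×5 + 2
5 = 2×2 + 1
2 = 2×1 + 0  (stop)
So -499/72 = [-7; 14, 2, 2].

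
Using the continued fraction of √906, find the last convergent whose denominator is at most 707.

18090/601

√906 = [30; 10, 60, …] (period length 2).
Convergents:
  p_0/q_0 = 30/1
  p_1/q_1 = 301/10
  p_2/q_2 = 18090/601
  p_3/q_3 = 181201/6020
q_2 = 601 ≤ 707 < 6020 = q_3, so the answer is 18090/601.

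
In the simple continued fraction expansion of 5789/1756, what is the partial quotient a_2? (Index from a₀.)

5789 = 3·1756 + 521   →  a_0 = 3
1756 = 3·521 + 193   →  a_1 = 3
521 = 2·193 + 135   →  a_2 = 2

2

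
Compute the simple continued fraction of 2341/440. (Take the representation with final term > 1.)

[5; 3, 8, 3, 2, 2]

2341 = 5*440 + 141
440 = 3*141 + 17
141 = 8*17 + 5
17 = 3*5 + 2
5 = 2*2 + 1
2 = 2*1 + 0  (stop)
So 2341/440 = [5; 3, 8, 3, 2, 2].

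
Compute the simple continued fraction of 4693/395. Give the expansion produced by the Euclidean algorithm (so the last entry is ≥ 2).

4693 = 11*395 + 348
395 = 1*348 + 47
348 = 7*47 + 19
47 = 2*19 + 9
19 = 2*9 + 1
9 = 9*1 + 0  (stop)
So 4693/395 = [11; 1, 7, 2, 2, 9].

[11; 1, 7, 2, 2, 9]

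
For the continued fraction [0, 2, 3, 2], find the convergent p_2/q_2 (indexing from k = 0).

3/7

Using pₖ = aₖpₖ₋₁ + pₖ₋₂, qₖ = aₖqₖ₋₁ + qₖ₋₂ (with p₋₁=1, p₋₂=0, q₋₁=0, q₋₂=1):
  k=0: a=0, p=0, q=1
  k=1: a=2, p=1, q=2
  k=2: a=3, p=3, q=7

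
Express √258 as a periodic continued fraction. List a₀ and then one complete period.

a₀ = ⌊√258⌋ = 16.
With m₀=0, d₀=1 and mₖ₊₁ = dₖaₖ − mₖ, dₖ₊₁ = (n − mₖ₊₁²)/dₖ, aₖ₊₁ = ⌊(a₀+mₖ₊₁)/dₖ₊₁⌋:
  k=1: m=16, d=2, a=16
  k=2: m=16, d=1, a=32
d=1 and a=2a₀=32 at k=2, so the next step gives (m, d) = (16, 2) again — its k=1 value — and the period has length 2.

[16; 16, 32]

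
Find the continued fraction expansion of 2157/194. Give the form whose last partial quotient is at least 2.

2157 = 11·194 + 23
194 = 8·23 + 10
23 = 2·10 + 3
10 = 3·3 + 1
3 = 3·1 + 0  (stop)
So 2157/194 = [11; 8, 2, 3, 3].

[11; 8, 2, 3, 3]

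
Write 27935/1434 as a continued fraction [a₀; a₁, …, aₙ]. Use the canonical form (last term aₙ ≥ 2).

[19; 2, 12, 3, 3, 2, 2]

27935 = 19*1434 + 689
1434 = 2*689 + 56
689 = 12*56 + 17
56 = 3*17 + 5
17 = 3*5 + 2
5 = 2*2 + 1
2 = 2*1 + 0  (stop)
So 27935/1434 = [19; 2, 12, 3, 3, 2, 2].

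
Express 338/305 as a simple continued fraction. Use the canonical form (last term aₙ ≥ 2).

[1; 9, 4, 8]

338 = 1*305 + 33
305 = 9*33 + 8
33 = 4*8 + 1
8 = 8*1 + 0  (stop)
So 338/305 = [1; 9, 4, 8].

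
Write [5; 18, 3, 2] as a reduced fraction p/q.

647/128

Fold from the inside: start with 2/1.
  3 + 1/2 = 7/2
  18 + 2/7 = 128/7
  5 + 7/128 = 647/128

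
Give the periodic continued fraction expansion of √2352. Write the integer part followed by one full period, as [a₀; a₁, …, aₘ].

a₀ = ⌊√2352⌋ = 48.
With m₀=0, d₀=1 and mₖ₊₁ = dₖaₖ − mₖ, dₖ₊₁ = (n − mₖ₊₁²)/dₖ, aₖ₊₁ = ⌊(a₀+mₖ₊₁)/dₖ₊₁⌋:
  k=1: m=48, d=48, a=2
  k=2: m=48, d=1, a=96
d=1 and a=2a₀=96 at k=2, so the next step gives (m, d) = (48, 48) again — its k=1 value — and the period has length 2.

[48; 2, 96]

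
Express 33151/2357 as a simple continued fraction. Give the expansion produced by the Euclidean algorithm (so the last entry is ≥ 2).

33151 = 14×2357 + 153
2357 = 15×153 + 62
153 = 2×62 + 29
62 = 2×29 + 4
29 = 7×4 + 1
4 = 4×1 + 0  (stop)
So 33151/2357 = [14; 15, 2, 2, 7, 4].

[14; 15, 2, 2, 7, 4]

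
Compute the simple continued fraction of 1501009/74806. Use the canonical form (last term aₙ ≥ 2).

1501009 = 20×74806 + 4889
74806 = 15×4889 + 1471
4889 = 3×1471 + 476
1471 = 3×476 + 43
476 = 11×43 + 3
43 = 14×3 + 1
3 = 3×1 + 0  (stop)
So 1501009/74806 = [20; 15, 3, 3, 11, 14, 3].

[20; 15, 3, 3, 11, 14, 3]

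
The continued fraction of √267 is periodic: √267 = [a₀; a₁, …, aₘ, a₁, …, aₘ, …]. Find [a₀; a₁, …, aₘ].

[16; 2, 1, 15, 1, 2, 32]

a₀ = ⌊√267⌋ = 16.
With m₀=0, d₀=1 and mₖ₊₁ = dₖaₖ − mₖ, dₖ₊₁ = (n − mₖ₊₁²)/dₖ, aₖ₊₁ = ⌊(a₀+mₖ₊₁)/dₖ₊₁⌋:
  k=1: m=16, d=11, a=2
  k=2: m=6, d=21, a=1
  k=3: m=15, d=2, a=15
  k=4: m=15, d=21, a=1
  k=5: m=6, d=11, a=2
  k=6: m=16, d=1, a=32
d=1 and a=2a₀=32 at k=6, so the next step gives (m, d) = (16, 11) again — its k=1 value — and the period has length 6.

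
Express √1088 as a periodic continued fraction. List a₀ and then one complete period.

[32; 1, 64]

a₀ = ⌊√1088⌋ = 32.
With m₀=0, d₀=1 and mₖ₊₁ = dₖaₖ − mₖ, dₖ₊₁ = (n − mₖ₊₁²)/dₖ, aₖ₊₁ = ⌊(a₀+mₖ₊₁)/dₖ₊₁⌋:
  k=1: m=32, d=64, a=1
  k=2: m=32, d=1, a=64
d=1 and a=2a₀=64 at k=2, so the next step gives (m, d) = (32, 64) again — its k=1 value — and the period has length 2.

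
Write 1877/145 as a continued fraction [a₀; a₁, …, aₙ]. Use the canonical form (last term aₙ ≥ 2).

1877 = 12*145 + 137
145 = 1*137 + 8
137 = 17*8 + 1
8 = 8*1 + 0  (stop)
So 1877/145 = [12; 1, 17, 8].

[12; 1, 17, 8]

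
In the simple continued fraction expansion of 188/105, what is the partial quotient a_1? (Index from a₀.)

1

188 = 1·105 + 83   →  a_0 = 1
105 = 1·83 + 22   →  a_1 = 1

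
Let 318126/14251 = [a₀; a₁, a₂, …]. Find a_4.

19

318126 = 22·14251 + 4604   →  a_0 = 22
14251 = 3·4604 + 439   →  a_1 = 3
4604 = 10·439 + 214   →  a_2 = 10
439 = 2·214 + 11   →  a_3 = 2
214 = 19·11 + 5   →  a_4 = 19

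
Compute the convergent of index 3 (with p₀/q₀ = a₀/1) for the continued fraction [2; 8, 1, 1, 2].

Using pₖ = aₖpₖ₋₁ + pₖ₋₂, qₖ = aₖqₖ₋₁ + qₖ₋₂ (with p₋₁=1, p₋₂=0, q₋₁=0, q₋₂=1):
  k=0: a=2, p=2, q=1
  k=1: a=8, p=17, q=8
  k=2: a=1, p=19, q=9
  k=3: a=1, p=36, q=17

36/17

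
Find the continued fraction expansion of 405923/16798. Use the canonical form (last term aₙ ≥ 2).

[24; 6, 16, 9, 19]

405923 = 24*16798 + 2771
16798 = 6*2771 + 172
2771 = 16*172 + 19
172 = 9*19 + 1
19 = 19*1 + 0  (stop)
So 405923/16798 = [24; 6, 16, 9, 19].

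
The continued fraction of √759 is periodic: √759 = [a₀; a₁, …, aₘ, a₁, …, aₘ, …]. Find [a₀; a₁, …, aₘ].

[27; 1, 1, 4, 1, 1, 54]

a₀ = ⌊√759⌋ = 27.
With m₀=0, d₀=1 and mₖ₊₁ = dₖaₖ − mₖ, dₖ₊₁ = (n − mₖ₊₁²)/dₖ, aₖ₊₁ = ⌊(a₀+mₖ₊₁)/dₖ₊₁⌋:
  k=1: m=27, d=30, a=1
  k=2: m=3, d=25, a=1
  k=3: m=22, d=11, a=4
  k=4: m=22, d=25, a=1
  k=5: m=3, d=30, a=1
  k=6: m=27, d=1, a=54
d=1 and a=2a₀=54 at k=6, so the next step gives (m, d) = (27, 30) again — its k=1 value — and the period has length 6.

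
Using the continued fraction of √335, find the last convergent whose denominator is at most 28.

√335 = [18; 3, 3, 3, 36, …] (period length 4).
Convergents:
  p_0/q_0 = 18/1
  p_1/q_1 = 55/3
  p_2/q_2 = 183/10
  p_3/q_3 = 604/33
q_2 = 10 ≤ 28 < 33 = q_3, so the answer is 183/10.

183/10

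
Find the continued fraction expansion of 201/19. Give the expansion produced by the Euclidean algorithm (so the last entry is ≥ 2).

201 = 10*19 + 11
19 = 1*11 + 8
11 = 1*8 + 3
8 = 2*3 + 2
3 = 1*2 + 1
2 = 2*1 + 0  (stop)
So 201/19 = [10; 1, 1, 2, 1, 2].

[10; 1, 1, 2, 1, 2]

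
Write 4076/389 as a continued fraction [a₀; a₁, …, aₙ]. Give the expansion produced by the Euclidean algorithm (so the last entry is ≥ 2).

4076 = 10*389 + 186
389 = 2*186 + 17
186 = 10*17 + 16
17 = 1*16 + 1
16 = 16*1 + 0  (stop)
So 4076/389 = [10; 2, 10, 1, 16].

[10; 2, 10, 1, 16]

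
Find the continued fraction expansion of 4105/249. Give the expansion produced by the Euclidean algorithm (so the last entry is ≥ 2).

4105 = 16*249 + 121
249 = 2*121 + 7
121 = 17*7 + 2
7 = 3*2 + 1
2 = 2*1 + 0  (stop)
So 4105/249 = [16; 2, 17, 3, 2].

[16; 2, 17, 3, 2]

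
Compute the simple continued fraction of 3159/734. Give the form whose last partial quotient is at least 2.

3159 = 4*734 + 223
734 = 3*223 + 65
223 = 3*65 + 28
65 = 2*28 + 9
28 = 3*9 + 1
9 = 9*1 + 0  (stop)
So 3159/734 = [4; 3, 3, 2, 3, 9].

[4; 3, 3, 2, 3, 9]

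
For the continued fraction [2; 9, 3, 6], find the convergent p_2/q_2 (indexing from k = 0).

Using pₖ = aₖpₖ₋₁ + pₖ₋₂, qₖ = aₖqₖ₋₁ + qₖ₋₂ (with p₋₁=1, p₋₂=0, q₋₁=0, q₋₂=1):
  k=0: a=2, p=2, q=1
  k=1: a=9, p=19, q=9
  k=2: a=3, p=59, q=28

59/28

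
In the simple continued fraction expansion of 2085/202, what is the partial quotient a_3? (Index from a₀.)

2085 = 10·202 + 65   →  a_0 = 10
202 = 3·65 + 7   →  a_1 = 3
65 = 9·7 + 2   →  a_2 = 9
7 = 3·2 + 1   →  a_3 = 3

3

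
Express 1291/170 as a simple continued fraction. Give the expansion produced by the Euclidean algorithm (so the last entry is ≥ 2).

[7; 1, 1, 2, 6, 2, 2]

1291 = 7*170 + 101
170 = 1*101 + 69
101 = 1*69 + 32
69 = 2*32 + 5
32 = 6*5 + 2
5 = 2*2 + 1
2 = 2*1 + 0  (stop)
So 1291/170 = [7; 1, 1, 2, 6, 2, 2].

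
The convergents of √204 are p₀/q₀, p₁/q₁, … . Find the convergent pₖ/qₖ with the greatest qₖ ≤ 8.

100/7

√204 = [14; 3, 1, 1, 6, 1, 1, 3, 28, …] (period length 8).
Convergents:
  p_0/q_0 = 14/1
  p_1/q_1 = 43/3
  p_2/q_2 = 57/4
  p_3/q_3 = 100/7
  p_4/q_4 = 657/46
q_3 = 7 ≤ 8 < 46 = q_4, so the answer is 100/7.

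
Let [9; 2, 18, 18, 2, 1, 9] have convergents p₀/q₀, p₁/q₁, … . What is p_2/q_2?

Using pₖ = aₖpₖ₋₁ + pₖ₋₂, qₖ = aₖqₖ₋₁ + qₖ₋₂ (with p₋₁=1, p₋₂=0, q₋₁=0, q₋₂=1):
  k=0: a=9, p=9, q=1
  k=1: a=2, p=19, q=2
  k=2: a=18, p=351, q=37

351/37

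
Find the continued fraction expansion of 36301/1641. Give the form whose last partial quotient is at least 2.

[22; 8, 4, 16, 3]

36301 = 22*1641 + 199
1641 = 8*199 + 49
199 = 4*49 + 3
49 = 16*3 + 1
3 = 3*1 + 0  (stop)
So 36301/1641 = [22; 8, 4, 16, 3].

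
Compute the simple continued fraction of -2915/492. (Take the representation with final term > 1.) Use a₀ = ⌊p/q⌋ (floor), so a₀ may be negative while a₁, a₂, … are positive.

[-6; 13, 3, 2, 1, 3]

-2915 = -6×492 + 37
492 = 13×37 + 11
37 = 3×11 + 4
11 = 2×4 + 3
4 = 1×3 + 1
3 = 3×1 + 0  (stop)
So -2915/492 = [-6; 13, 3, 2, 1, 3].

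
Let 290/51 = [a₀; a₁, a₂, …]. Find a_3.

5

290 = 5·51 + 35   →  a_0 = 5
51 = 1·35 + 16   →  a_1 = 1
35 = 2·16 + 3   →  a_2 = 2
16 = 5·3 + 1   →  a_3 = 5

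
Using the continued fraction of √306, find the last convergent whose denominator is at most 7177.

84473/4829

√306 = [17; 2, 34, …] (period length 2).
Convergents:
  p_0/q_0 = 17/1
  p_1/q_1 = 35/2
  p_2/q_2 = 1207/69
  p_3/q_3 = 2449/140
  p_4/q_4 = 84473/4829
  p_5/q_5 = 171395/9798
q_4 = 4829 ≤ 7177 < 9798 = q_5, so the answer is 84473/4829.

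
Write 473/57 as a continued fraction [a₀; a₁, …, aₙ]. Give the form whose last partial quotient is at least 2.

[8; 3, 2, 1, 5]

473 = 8*57 + 17
57 = 3*17 + 6
17 = 2*6 + 5
6 = 1*5 + 1
5 = 5*1 + 0  (stop)
So 473/57 = [8; 3, 2, 1, 5].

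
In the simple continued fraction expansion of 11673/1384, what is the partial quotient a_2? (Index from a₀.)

3

11673 = 8·1384 + 601   →  a_0 = 8
1384 = 2·601 + 182   →  a_1 = 2
601 = 3·182 + 55   →  a_2 = 3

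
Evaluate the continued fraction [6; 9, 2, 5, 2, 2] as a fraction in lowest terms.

3407/558

Using pₖ = aₖpₖ₋₁ + pₖ₋₂ and qₖ = aₖqₖ₋₁ + qₖ₋₂:
  k=0: a=6, p=6, q=1
  k=1: a=9, p=55, q=9
  k=2: a=2, p=116, q=19
  k=3: a=5, p=635, q=104
  k=4: a=2, p=1386, q=227
  k=5: a=2, p=3407, q=558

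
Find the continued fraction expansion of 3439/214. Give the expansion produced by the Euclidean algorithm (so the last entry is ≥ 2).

[16; 14, 3, 1, 3]

3439 = 16*214 + 15
214 = 14*15 + 4
15 = 3*4 + 3
4 = 1*3 + 1
3 = 3*1 + 0  (stop)
So 3439/214 = [16; 14, 3, 1, 3].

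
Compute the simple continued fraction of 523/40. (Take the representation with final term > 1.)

523 = 13*40 + 3
40 = 13*3 + 1
3 = 3*1 + 0  (stop)
So 523/40 = [13; 13, 3].

[13; 13, 3]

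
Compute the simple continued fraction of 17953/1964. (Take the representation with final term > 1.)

17953 = 9*1964 + 277
1964 = 7*277 + 25
277 = 11*25 + 2
25 = 12*2 + 1
2 = 2*1 + 0  (stop)
So 17953/1964 = [9; 7, 11, 12, 2].

[9; 7, 11, 12, 2]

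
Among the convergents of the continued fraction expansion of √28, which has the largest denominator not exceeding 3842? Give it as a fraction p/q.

√28 = [5; 3, 2, 3, 10, …] (period length 4).
Convergents:
  p_0/q_0 = 5/1
  p_1/q_1 = 16/3
  p_2/q_2 = 37/7
  p_3/q_3 = 127/24
  p_4/q_4 = 1307/247
  p_5/q_5 = 4048/765
  p_6/q_6 = 9403/1777
  p_7/q_7 = 32257/6096
q_6 = 1777 ≤ 3842 < 6096 = q_7, so the answer is 9403/1777.

9403/1777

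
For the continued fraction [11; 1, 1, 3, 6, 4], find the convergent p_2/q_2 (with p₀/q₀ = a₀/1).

Using pₖ = aₖpₖ₋₁ + pₖ₋₂, qₖ = aₖqₖ₋₁ + qₖ₋₂ (with p₋₁=1, p₋₂=0, q₋₁=0, q₋₂=1):
  k=0: a=11, p=11, q=1
  k=1: a=1, p=12, q=1
  k=2: a=1, p=23, q=2

23/2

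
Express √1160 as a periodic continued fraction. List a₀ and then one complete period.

[34; 17, 68]

a₀ = ⌊√1160⌋ = 34.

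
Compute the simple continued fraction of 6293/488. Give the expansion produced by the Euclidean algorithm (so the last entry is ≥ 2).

6293 = 12·488 + 437
488 = 1·437 + 51
437 = 8·51 + 29
51 = 1·29 + 22
29 = 1·22 + 7
22 = 3·7 + 1
7 = 7·1 + 0  (stop)
So 6293/488 = [12; 1, 8, 1, 1, 3, 7].

[12; 1, 8, 1, 1, 3, 7]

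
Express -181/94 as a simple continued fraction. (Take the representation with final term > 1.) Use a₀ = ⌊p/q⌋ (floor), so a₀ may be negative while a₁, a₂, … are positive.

[-2; 13, 2, 3]

-181 = -2×94 + 7
94 = 13×7 + 3
7 = 2×3 + 1
3 = 3×1 + 0  (stop)
So -181/94 = [-2; 13, 2, 3].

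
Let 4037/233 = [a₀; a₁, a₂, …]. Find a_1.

4037 = 17·233 + 76   →  a_0 = 17
233 = 3·76 + 5   →  a_1 = 3

3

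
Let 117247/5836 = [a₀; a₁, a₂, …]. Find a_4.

1

117247 = 20·5836 + 527   →  a_0 = 20
5836 = 11·527 + 39   →  a_1 = 11
527 = 13·39 + 20   →  a_2 = 13
39 = 1·20 + 19   →  a_3 = 1
20 = 1·19 + 1   →  a_4 = 1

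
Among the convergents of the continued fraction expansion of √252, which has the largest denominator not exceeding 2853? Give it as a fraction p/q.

√252 = [15; 1, 6, 1, 30, …] (period length 4).
Convergents:
  p_0/q_0 = 15/1
  p_1/q_1 = 16/1
  p_2/q_2 = 111/7
  p_3/q_3 = 127/8
  p_4/q_4 = 3921/247
  p_5/q_5 = 4048/255
  p_6/q_6 = 28209/1777
  p_7/q_7 = 32257/2032
  p_8/q_8 = 995919/62737
q_7 = 2032 ≤ 2853 < 62737 = q_8, so the answer is 32257/2032.

32257/2032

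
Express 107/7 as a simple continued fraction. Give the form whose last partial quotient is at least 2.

107 = 15×7 + 2
7 = 3×2 + 1
2 = 2×1 + 0  (stop)
So 107/7 = [15; 3, 2].

[15; 3, 2]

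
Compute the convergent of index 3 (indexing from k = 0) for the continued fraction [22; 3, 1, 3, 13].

334/15

Using pₖ = aₖpₖ₋₁ + pₖ₋₂, qₖ = aₖqₖ₋₁ + qₖ₋₂ (with p₋₁=1, p₋₂=0, q₋₁=0, q₋₂=1):
  k=0: a=22, p=22, q=1
  k=1: a=3, p=67, q=3
  k=2: a=1, p=89, q=4
  k=3: a=3, p=334, q=15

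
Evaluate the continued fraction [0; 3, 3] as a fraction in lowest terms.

Using pₖ = aₖpₖ₋₁ + pₖ₋₂ and qₖ = aₖqₖ₋₁ + qₖ₋₂:
  k=0: a=0, p=0, q=1
  k=1: a=3, p=1, q=3
  k=2: a=3, p=3, q=10

3/10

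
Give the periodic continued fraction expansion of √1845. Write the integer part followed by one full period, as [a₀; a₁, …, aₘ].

[42; 1, 20, 2, 20, 1, 84]

a₀ = ⌊√1845⌋ = 42.
With m₀=0, d₀=1 and mₖ₊₁ = dₖaₖ − mₖ, dₖ₊₁ = (n − mₖ₊₁²)/dₖ, aₖ₊₁ = ⌊(a₀+mₖ₊₁)/dₖ₊₁⌋:
  k=1: m=42, d=81, a=1
  k=2: m=39, d=4, a=20
  k=3: m=41, d=41, a=2
  k=4: m=41, d=4, a=20
  k=5: m=39, d=81, a=1
  k=6: m=42, d=1, a=84
d=1 and a=2a₀=84 at k=6, so the next step gives (m, d) = (42, 81) again — its k=1 value — and the period has length 6.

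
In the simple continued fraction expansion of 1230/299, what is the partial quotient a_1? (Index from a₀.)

1230 = 4·299 + 34   →  a_0 = 4
299 = 8·34 + 27   →  a_1 = 8

8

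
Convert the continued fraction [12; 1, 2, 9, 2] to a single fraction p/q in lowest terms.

748/59

Using pₖ = aₖpₖ₋₁ + pₖ₋₂ and qₖ = aₖqₖ₋₁ + qₖ₋₂:
  k=0: a=12, p=12, q=1
  k=1: a=1, p=13, q=1
  k=2: a=2, p=38, q=3
  k=3: a=9, p=355, q=28
  k=4: a=2, p=748, q=59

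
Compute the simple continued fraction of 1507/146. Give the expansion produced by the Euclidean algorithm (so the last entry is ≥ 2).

[10; 3, 9, 2, 2]

1507 = 10·146 + 47
146 = 3·47 + 5
47 = 9·5 + 2
5 = 2·2 + 1
2 = 2·1 + 0  (stop)
So 1507/146 = [10; 3, 9, 2, 2].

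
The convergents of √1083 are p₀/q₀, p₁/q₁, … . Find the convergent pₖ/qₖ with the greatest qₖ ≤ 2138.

23859/725

√1083 = [32; 1, 9, 1, 64, …] (period length 4).
Convergents:
  p_0/q_0 = 32/1
  p_1/q_1 = 33/1
  p_2/q_2 = 329/10
  p_3/q_3 = 362/11
  p_4/q_4 = 23497/714
  p_5/q_5 = 23859/725
  p_6/q_6 = 238228/7239
q_5 = 725 ≤ 2138 < 7239 = q_6, so the answer is 23859/725.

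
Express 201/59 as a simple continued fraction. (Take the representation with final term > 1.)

201 = 3×59 + 24
59 = 2×24 + 11
24 = 2×11 + 2
11 = 5×2 + 1
2 = 2×1 + 0  (stop)
So 201/59 = [3; 2, 2, 5, 2].

[3; 2, 2, 5, 2]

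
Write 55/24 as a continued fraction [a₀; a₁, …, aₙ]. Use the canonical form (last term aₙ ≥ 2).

55 = 2*24 + 7
24 = 3*7 + 3
7 = 2*3 + 1
3 = 3*1 + 0  (stop)
So 55/24 = [2; 3, 2, 3].

[2; 3, 2, 3]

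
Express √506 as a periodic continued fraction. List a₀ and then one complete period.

[22; 2, 44]

a₀ = ⌊√506⌋ = 22.
With m₀=0, d₀=1 and mₖ₊₁ = dₖaₖ − mₖ, dₖ₊₁ = (n − mₖ₊₁²)/dₖ, aₖ₊₁ = ⌊(a₀+mₖ₊₁)/dₖ₊₁⌋:
  k=1: m=22, d=22, a=2
  k=2: m=22, d=1, a=44
d=1 and a=2a₀=44 at k=2, so the next step gives (m, d) = (22, 22) again — its k=1 value — and the period has length 2.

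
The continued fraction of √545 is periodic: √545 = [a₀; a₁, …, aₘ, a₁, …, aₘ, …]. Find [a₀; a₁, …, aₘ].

[23; 2, 1, 8, 1, 2, 46]

a₀ = ⌊√545⌋ = 23.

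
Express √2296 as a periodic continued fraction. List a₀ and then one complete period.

[47; 1, 10, 1, 94]

a₀ = ⌊√2296⌋ = 47.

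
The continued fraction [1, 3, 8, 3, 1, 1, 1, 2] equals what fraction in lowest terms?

Using pₖ = aₖpₖ₋₁ + pₖ₋₂ and qₖ = aₖqₖ₋₁ + qₖ₋₂:
  k=0: a=1, p=1, q=1
  k=1: a=3, p=4, q=3
  k=2: a=8, p=33, q=25
  k=3: a=3, p=103, q=78
  k=4: a=1, p=136, q=103
  k=5: a=1, p=239, q=181
  k=6: a=1, p=375, q=284
  k=7: a=2, p=989, q=749

989/749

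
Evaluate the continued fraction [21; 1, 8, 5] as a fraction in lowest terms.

1007/46

Using pₖ = aₖpₖ₋₁ + pₖ₋₂ and qₖ = aₖqₖ₋₁ + qₖ₋₂:
  k=0: a=21, p=21, q=1
  k=1: a=1, p=22, q=1
  k=2: a=8, p=197, q=9
  k=3: a=5, p=1007, q=46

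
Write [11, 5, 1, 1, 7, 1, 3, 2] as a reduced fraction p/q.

Using pₖ = aₖpₖ₋₁ + pₖ₋₂ and qₖ = aₖqₖ₋₁ + qₖ₋₂:
  k=0: a=11, p=11, q=1
  k=1: a=5, p=56, q=5
  k=2: a=1, p=67, q=6
  k=3: a=1, p=123, q=11
  k=4: a=7, p=928, q=83
  k=5: a=1, p=1051, q=94
  k=6: a=3, p=4081, q=365
  k=7: a=2, p=9213, q=824

9213/824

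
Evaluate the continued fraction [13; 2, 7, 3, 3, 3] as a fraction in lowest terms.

Using pₖ = aₖpₖ₋₁ + pₖ₋₂ and qₖ = aₖqₖ₋₁ + qₖ₋₂:
  k=0: a=13, p=13, q=1
  k=1: a=2, p=27, q=2
  k=2: a=7, p=202, q=15
  k=3: a=3, p=633, q=47
  k=4: a=3, p=2101, q=156
  k=5: a=3, p=6936, q=515

6936/515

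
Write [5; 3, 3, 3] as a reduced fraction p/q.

175/33

Using pₖ = aₖpₖ₋₁ + pₖ₋₂ and qₖ = aₖqₖ₋₁ + qₖ₋₂:
  k=0: a=5, p=5, q=1
  k=1: a=3, p=16, q=3
  k=2: a=3, p=53, q=10
  k=3: a=3, p=175, q=33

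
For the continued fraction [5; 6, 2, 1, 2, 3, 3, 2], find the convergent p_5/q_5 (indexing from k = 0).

Using pₖ = aₖpₖ₋₁ + pₖ₋₂, qₖ = aₖqₖ₋₁ + qₖ₋₂ (with p₋₁=1, p₋₂=0, q₋₁=0, q₋₂=1):
  k=0: a=5, p=5, q=1
  k=1: a=6, p=31, q=6
  k=2: a=2, p=67, q=13
  k=3: a=1, p=98, q=19
  k=4: a=2, p=263, q=51
  k=5: a=3, p=887, q=172

887/172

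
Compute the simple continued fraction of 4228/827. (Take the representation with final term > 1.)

[5; 8, 1, 8, 3, 3]

4228 = 5×827 + 93
827 = 8×93 + 83
93 = 1×83 + 10
83 = 8×10 + 3
10 = 3×3 + 1
3 = 3×1 + 0  (stop)
So 4228/827 = [5; 8, 1, 8, 3, 3].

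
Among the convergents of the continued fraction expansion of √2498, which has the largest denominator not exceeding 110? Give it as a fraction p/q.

√2498 = [49; 1, 48, 1, 98, …] (period length 4).
Convergents:
  p_0/q_0 = 49/1
  p_1/q_1 = 50/1
  p_2/q_2 = 2449/49
  p_3/q_3 = 2499/50
  p_4/q_4 = 247351/4949
q_3 = 50 ≤ 110 < 4949 = q_4, so the answer is 2499/50.

2499/50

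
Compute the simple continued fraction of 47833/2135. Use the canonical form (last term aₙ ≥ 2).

47833 = 22*2135 + 863
2135 = 2*863 + 409
863 = 2*409 + 45
409 = 9*45 + 4
45 = 11*4 + 1
4 = 4*1 + 0  (stop)
So 47833/2135 = [22; 2, 2, 9, 11, 4].

[22; 2, 2, 9, 11, 4]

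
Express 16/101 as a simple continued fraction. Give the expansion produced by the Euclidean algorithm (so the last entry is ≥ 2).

[0; 6, 3, 5]

16 = 0·101 + 16
101 = 6·16 + 5
16 = 3·5 + 1
5 = 5·1 + 0  (stop)
So 16/101 = [0; 6, 3, 5].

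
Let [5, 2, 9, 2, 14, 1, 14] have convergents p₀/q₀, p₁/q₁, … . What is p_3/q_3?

219/40

Using pₖ = aₖpₖ₋₁ + pₖ₋₂, qₖ = aₖqₖ₋₁ + qₖ₋₂ (with p₋₁=1, p₋₂=0, q₋₁=0, q₋₂=1):
  k=0: a=5, p=5, q=1
  k=1: a=2, p=11, q=2
  k=2: a=9, p=104, q=19
  k=3: a=2, p=219, q=40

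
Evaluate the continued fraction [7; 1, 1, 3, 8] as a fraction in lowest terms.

439/58

Using pₖ = aₖpₖ₋₁ + pₖ₋₂ and qₖ = aₖqₖ₋₁ + qₖ₋₂:
  k=0: a=7, p=7, q=1
  k=1: a=1, p=8, q=1
  k=2: a=1, p=15, q=2
  k=3: a=3, p=53, q=7
  k=4: a=8, p=439, q=58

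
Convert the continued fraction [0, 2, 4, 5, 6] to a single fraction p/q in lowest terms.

130/291

Using pₖ = aₖpₖ₋₁ + pₖ₋₂ and qₖ = aₖqₖ₋₁ + qₖ₋₂:
  k=0: a=0, p=0, q=1
  k=1: a=2, p=1, q=2
  k=2: a=4, p=4, q=9
  k=3: a=5, p=21, q=47
  k=4: a=6, p=130, q=291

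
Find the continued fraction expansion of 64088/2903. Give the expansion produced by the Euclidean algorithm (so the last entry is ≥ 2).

[22; 13, 13, 17]

64088 = 22·2903 + 222
2903 = 13·222 + 17
222 = 13·17 + 1
17 = 17·1 + 0  (stop)
So 64088/2903 = [22; 13, 13, 17].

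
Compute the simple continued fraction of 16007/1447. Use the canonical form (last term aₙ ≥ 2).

[11; 16, 12, 1, 6]

16007 = 11·1447 + 90
1447 = 16·90 + 7
90 = 12·7 + 6
7 = 1·6 + 1
6 = 6·1 + 0  (stop)
So 16007/1447 = [11; 16, 12, 1, 6].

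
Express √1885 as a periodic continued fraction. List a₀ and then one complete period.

[43; 2, 2, 2, 86]

a₀ = ⌊√1885⌋ = 43.
With m₀=0, d₀=1 and mₖ₊₁ = dₖaₖ − mₖ, dₖ₊₁ = (n − mₖ₊₁²)/dₖ, aₖ₊₁ = ⌊(a₀+mₖ₊₁)/dₖ₊₁⌋:
  k=1: m=43, d=36, a=2
  k=2: m=29, d=29, a=2
  k=3: m=29, d=36, a=2
  k=4: m=43, d=1, a=86
d=1 and a=2a₀=86 at k=4, so the next step gives (m, d) = (43, 36) again — its k=1 value — and the period has length 4.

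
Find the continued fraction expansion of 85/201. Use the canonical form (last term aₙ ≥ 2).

85 = 0×201 + 85
201 = 2×85 + 31
85 = 2×31 + 23
31 = 1×23 + 8
23 = 2×8 + 7
8 = 1×7 + 1
7 = 7×1 + 0  (stop)
So 85/201 = [0; 2, 2, 1, 2, 1, 7].

[0; 2, 2, 1, 2, 1, 7]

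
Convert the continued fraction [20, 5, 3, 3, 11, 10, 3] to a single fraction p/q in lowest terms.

Using pₖ = aₖpₖ₋₁ + pₖ₋₂ and qₖ = aₖqₖ₋₁ + qₖ₋₂:
  k=0: a=20, p=20, q=1
  k=1: a=5, p=101, q=5
  k=2: a=3, p=323, q=16
  k=3: a=3, p=1070, q=53
  k=4: a=11, p=12093, q=599
  k=5: a=10, p=122000, q=6043
  k=6: a=3, p=378093, q=18728

378093/18728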